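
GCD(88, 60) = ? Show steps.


88 = 1 * 60 + 28
60 = 2 * 28 + 4
28 = 7 * 4 + 0
GCD = 4


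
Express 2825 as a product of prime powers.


2825 / 5 = 565
565 / 5 = 113
113 / 113 = 1
2825 = 5^2 × 113


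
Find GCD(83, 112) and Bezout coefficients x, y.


Tabular extended Euclidean (each row: r = 83*s + 112*t):
r=83, s=1, t=0
r=112, s=0, t=1
q=0: r=83, s=1, t=0   [83*(1) + 112*(0) = 83]
q=1: r=29, s=-1, t=1   [83*(-1) + 112*(1) = 29]
q=2: r=25, s=3, t=-2   [83*(3) + 112*(-2) = 25]
q=1: r=4, s=-4, t=3   [83*(-4) + 112*(3) = 4]
q=6: r=1, s=27, t=-20   [83*(27) + 112*(-20) = 1]
q=4: r=0, s=-112, t=83   [83*(-112) + 112*(83) = 0]
GCD = 1; from the row with r=1: x=27, y=-20
Check: 83*(27) + 112*(-20) = 2241 - 2240 = 1

GCD = 1, x = 27, y = -20


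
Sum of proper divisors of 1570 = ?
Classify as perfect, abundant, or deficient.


Proper divisors: 1, 2, 5, 10, 157, 314, 785
Sum = 1 + 2 + 5 + 10 + 157 + 314 + 785 = 1274
1274 < 1570 → deficient

s(1570) = 1274 (deficient)


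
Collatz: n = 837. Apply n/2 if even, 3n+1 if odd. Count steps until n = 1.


837 → 2512 → 1256 → 628 → 314 → 157 → 472 → 236 → 118 → 59 → 178 → 89 → 268 → 134 → 67 → 202 → 101 → 304 → 152 → 76 → 38 → 19 → 58 → 29 → 88 → 44 → 22 → 11 → 34 → 17 → 52 → 26 → 13 → 40 → 20 → 10 → 5 → 16 → 8 → 4 → 2 → 1
Total steps = 41

41 steps


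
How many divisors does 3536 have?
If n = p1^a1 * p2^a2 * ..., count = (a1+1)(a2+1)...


3536 = 2^4 × 13^1 × 17^1
d(3536) = (4+1) × (1+1) × (1+1) = 20

20 divisors


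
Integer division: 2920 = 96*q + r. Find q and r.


2920 = 96 * 30 + 40
Check: 2880 + 40 = 2920

q = 30, r = 40


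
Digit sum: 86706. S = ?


8 + 6 + 7 + 0 + 6 = 27


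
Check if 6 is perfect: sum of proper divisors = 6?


Proper divisors of 6: 1, 2, 3
Sum = 1 + 2 + 3 = 6

Yes, 6 is perfect (6 = 6)


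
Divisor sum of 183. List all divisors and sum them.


Divisors of 183: 1, 3, 61, 183
Sum = 1 + 3 + 61 + 183 = 248

σ(183) = 248


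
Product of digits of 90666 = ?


9 × 0 × 6 × 6 × 6 = 0


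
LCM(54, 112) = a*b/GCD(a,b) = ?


GCD(54, 112) = 2
LCM = 54*112/2 = 6048/2 = 3024

LCM = 3024


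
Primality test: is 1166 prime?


1166 / 2 = 583 (exact division)
1166 is NOT prime.

No, 1166 is not prime


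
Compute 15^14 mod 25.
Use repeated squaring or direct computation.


15^1 mod 25 = 15
15^2 mod 25 = 0
15^3 mod 25 = 0
15^4 mod 25 = 0
15^5 mod 25 = 0
15^6 mod 25 = 0
15^7 mod 25 = 0
15^8 mod 25 = 0
15^9 mod 25 = 0
15^10 mod 25 = 0
15^11 mod 25 = 0
15^12 mod 25 = 0
15^13 mod 25 = 0
15^14 mod 25 = 0


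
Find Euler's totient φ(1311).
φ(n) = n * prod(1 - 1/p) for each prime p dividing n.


1311 = 3 × 19 × 23
Prime factors: 3, 19, 23
φ(1311) = 1311 × (1-1/3) × (1-1/19) × (1-1/23)
= 1311 × 2/3 × 18/19 × 22/23 = 792

φ(1311) = 792


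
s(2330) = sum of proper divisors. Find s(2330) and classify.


Proper divisors: 1, 2, 5, 10, 233, 466, 1165
Sum = 1 + 2 + 5 + 10 + 233 + 466 + 1165 = 1882
1882 < 2330 → deficient

s(2330) = 1882 (deficient)


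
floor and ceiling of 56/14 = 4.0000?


56/14 = 4.0000
floor = 4
ceil = 4

floor = 4, ceil = 4


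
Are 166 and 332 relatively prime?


Euclidean algorithm:
332 = 2 * 166 + 0
GCD(166, 332) = 166

No, not coprime (GCD = 166)


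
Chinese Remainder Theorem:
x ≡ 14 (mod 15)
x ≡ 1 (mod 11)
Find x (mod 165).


M = 15*11 = 165
M1 = M/15 = 11, M2 = M/11 = 15
M1^(-1) mod 15 = 11, M2^(-1) mod 11 = 3
x = 14*11*11 + 1*15*3 = 1739
1739 mod 165 = 89
Check: 89 mod 15 = 14 ✓, 89 mod 11 = 1 ✓

x ≡ 89 (mod 165)


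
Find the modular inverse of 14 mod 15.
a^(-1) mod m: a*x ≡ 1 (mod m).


Use the extended Euclidean algorithm on (15, 14); each row r = 15*s + 14*t:
r=15, s=1, t=0
r=14, s=0, t=1
q=1: r=1, s=1, t=-1   [15*(1) + 14*(-1) = 1]
q=14: r=0, s=-14, t=15   [15*(-14) + 14*(15) = 0]
GCD = 1 with t = -1, so 14*(-1) ≡ 1 (mod 15)
Inverse = -1 mod 15 = 14
Check: 14 * 14 = 196 ≡ 1 (mod 15)

14^(-1) ≡ 14 (mod 15)


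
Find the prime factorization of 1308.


1308 / 2 = 654
654 / 2 = 327
327 / 3 = 109
109 / 109 = 1
1308 = 2^2 × 3 × 109


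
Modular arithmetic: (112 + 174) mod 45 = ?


112 + 174 = 286
286 mod 45 = 16


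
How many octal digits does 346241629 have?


346241629 in base 8 = 2450635135
Number of digits = 10

10 digits (base 8)


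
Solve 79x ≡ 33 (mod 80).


GCD(79, 80) = 1, unique solution
a^(-1) mod 80 = 79
x = 79 * 33 mod 80 = 47

x ≡ 47 (mod 80)


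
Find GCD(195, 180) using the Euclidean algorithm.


195 = 1 * 180 + 15
180 = 12 * 15 + 0
GCD = 15


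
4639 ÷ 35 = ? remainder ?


4639 = 35 * 132 + 19
Check: 4620 + 19 = 4639

q = 132, r = 19


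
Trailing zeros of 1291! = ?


floor(1291/5) = 258
floor(1291/25) = 51
floor(1291/125) = 10
floor(1291/625) = 2
Total = 321

321 trailing zeros


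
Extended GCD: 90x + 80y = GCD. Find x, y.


Tabular extended Euclidean (each row: r = 90*s + 80*t):
r=90, s=1, t=0
r=80, s=0, t=1
q=1: r=10, s=1, t=-1   [90*(1) + 80*(-1) = 10]
q=8: r=0, s=-8, t=9   [90*(-8) + 80*(9) = 0]
GCD = 10; from the row with r=10: x=1, y=-1
Check: 90*(1) + 80*(-1) = 90 - 80 = 10

GCD = 10, x = 1, y = -1


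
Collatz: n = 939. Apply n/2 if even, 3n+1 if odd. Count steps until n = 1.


939 → 2818 → 1409 → 4228 → 2114 → 1057 → 3172 → 1586 → 793 → 2380 → 1190 → 595 → 1786 → 893 → 2680 → 1340 → 670 → 335 → 1006 → 503 → 1510 → 755 → 2266 → 1133 → 3400 → 1700 → 850 → 425 → 1276 → 638 → 319 → 958 → 479 → 1438 → 719 → 2158 → 1079 → 3238 → 1619 → 4858 → 2429 → 7288 → 3644 → 1822 → 911 → 2734 → 1367 → 4102 → 2051 → 6154 → 3077 → 9232 → 4616 → 2308 → 1154 → 577 → 1732 → 866 → 433 → 1300 → 650 → 325 → 976 → 488 → 244 → 122 → 61 → 184 → 92 → 46 → 23 → 70 → 35 → 106 → 53 → 160 → 80 → 40 → 20 → 10 → 5 → 16 → 8 → 4 → 2 → 1
Total steps = 85

85 steps


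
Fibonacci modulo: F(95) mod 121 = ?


F(k) mod 121 for k=1..95:
1, 1, 2, 3, 5, 8, 13, 21, 34, 55, 89, 23, 112, 14, 5, 19, 24, 43, 67, 110, 56, 45, 101, 25, 5, 30, 35, 65, 100, 44, 23, 67, 90, 36, 5, 41, 46, 87, 12, 99, 111, 89, 79, 47, 5, 52, 57, 109, 45, 33, 78, 111, 68, 58, 5, 63, 68, 10, 78, 88, 45, 12, 57, 69, 5, 74, 79, 32, 111, 22, 12, 34, 46, 80, 5, 85, 90, 54, 23, 77, 100, 56, 35, 91, 5, 96, 101, 76, 56, 11, 67, 78, 24, 102, 5
F(95) mod 121 = 5


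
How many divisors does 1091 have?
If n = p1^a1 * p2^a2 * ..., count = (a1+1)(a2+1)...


1091 = 1091^1
d(1091) = (1+1) = 2

2 divisors


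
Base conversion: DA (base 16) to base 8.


DA (base 16) = 218 (decimal)
218 (decimal) = 332 (base 8)


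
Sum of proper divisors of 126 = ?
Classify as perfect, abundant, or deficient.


Proper divisors: 1, 2, 3, 6, 7, 9, 14, 18, 21, 42, 63
Sum = 1 + 2 + 3 + 6 + 7 + 9 + 14 + 18 + 21 + 42 + 63 = 186
186 > 126 → abundant

s(126) = 186 (abundant)


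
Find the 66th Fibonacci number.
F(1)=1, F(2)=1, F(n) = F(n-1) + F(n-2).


Sequence: 1, 1, 2, 3, 5, 8, 13, 21, 34, 55, 89, 144, 233, 377, 610, 987, 1597, 2584, 4181, 6765, 10946, 17711, 28657, 46368, 75025, 121393, 196418, 317811, 514229, 832040, 1346269, 2178309, 3524578, 5702887, 9227465, 14930352, 24157817, 39088169, 63245986, 102334155, 165580141, 267914296, 433494437, 701408733, 1134903170, 1836311903, 2971215073, 4807526976, 7778742049, 12586269025, 20365011074, 32951280099, 53316291173, 86267571272, 139583862445, 225851433717, 365435296162, 591286729879, 956722026041, 1548008755920, 2504730781961, 4052739537881, 6557470319842, 10610209857723, 17167680177565, 27777890035288
F(66) = 27777890035288


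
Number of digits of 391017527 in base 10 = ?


391017527 has 9 digits in base 10
floor(log10(391017527)) + 1 = floor(8.5922) + 1 = 9

9 digits (base 10)


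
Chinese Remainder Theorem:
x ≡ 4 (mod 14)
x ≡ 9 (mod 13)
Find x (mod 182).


M = 14*13 = 182
M1 = M/14 = 13, M2 = M/13 = 14
M1^(-1) mod 14 = 13, M2^(-1) mod 13 = 1
x = 4*13*13 + 9*14*1 = 802
802 mod 182 = 74
Check: 74 mod 14 = 4 ✓, 74 mod 13 = 9 ✓

x ≡ 74 (mod 182)


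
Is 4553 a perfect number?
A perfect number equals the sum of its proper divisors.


Proper divisors of 4553: 1, 29, 157
Sum = 1 + 29 + 157 = 187

No, 4553 is not perfect (187 ≠ 4553)


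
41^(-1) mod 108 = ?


Use the extended Euclidean algorithm on (108, 41); each row r = 108*s + 41*t:
r=108, s=1, t=0
r=41, s=0, t=1
q=2: r=26, s=1, t=-2   [108*(1) + 41*(-2) = 26]
q=1: r=15, s=-1, t=3   [108*(-1) + 41*(3) = 15]
q=1: r=11, s=2, t=-5   [108*(2) + 41*(-5) = 11]
q=1: r=4, s=-3, t=8   [108*(-3) + 41*(8) = 4]
q=2: r=3, s=8, t=-21   [108*(8) + 41*(-21) = 3]
q=1: r=1, s=-11, t=29   [108*(-11) + 41*(29) = 1]
q=3: r=0, s=41, t=-108   [108*(41) + 41*(-108) = 0]
GCD = 1 with t = 29, so 41*(29) ≡ 1 (mod 108)
Inverse = 29 mod 108 = 29
Check: 41 * 29 = 1189 ≡ 1 (mod 108)

41^(-1) ≡ 29 (mod 108)


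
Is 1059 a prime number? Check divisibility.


1059 / 3 = 353 (exact division)
1059 is NOT prime.

No, 1059 is not prime


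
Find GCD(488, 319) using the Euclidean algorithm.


488 = 1 * 319 + 169
319 = 1 * 169 + 150
169 = 1 * 150 + 19
150 = 7 * 19 + 17
19 = 1 * 17 + 2
17 = 8 * 2 + 1
2 = 2 * 1 + 0
GCD = 1


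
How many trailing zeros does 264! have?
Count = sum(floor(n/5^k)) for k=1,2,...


floor(264/5) = 52
floor(264/25) = 10
floor(264/125) = 2
Total = 64

64 trailing zeros


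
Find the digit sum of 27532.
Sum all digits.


2 + 7 + 5 + 3 + 2 = 19


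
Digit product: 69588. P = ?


6 × 9 × 5 × 8 × 8 = 17280


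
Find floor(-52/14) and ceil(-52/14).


-52/14 = -3.7143
floor = -4
ceil = -3

floor = -4, ceil = -3


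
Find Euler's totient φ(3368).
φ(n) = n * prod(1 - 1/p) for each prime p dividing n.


3368 = 2^3 × 421
Prime factors: 2, 421
φ(3368) = 3368 × (1-1/2) × (1-1/421)
= 3368 × 1/2 × 420/421 = 1680

φ(3368) = 1680


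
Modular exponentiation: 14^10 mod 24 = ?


14^1 mod 24 = 14
14^2 mod 24 = 4
14^3 mod 24 = 8
14^4 mod 24 = 16
14^5 mod 24 = 8
14^6 mod 24 = 16
14^7 mod 24 = 8
14^8 mod 24 = 16
14^9 mod 24 = 8
14^10 mod 24 = 16


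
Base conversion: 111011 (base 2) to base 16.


111011 (base 2) = 59 (decimal)
59 (decimal) = 3B (base 16)


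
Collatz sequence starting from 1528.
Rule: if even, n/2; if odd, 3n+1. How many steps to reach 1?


1528 → 764 → 382 → 191 → 574 → 287 → 862 → 431 → 1294 → 647 → 1942 → 971 → 2914 → 1457 → 4372 → 2186 → 1093 → 3280 → 1640 → 820 → 410 → 205 → 616 → 308 → 154 → 77 → 232 → 116 → 58 → 29 → 88 → 44 → 22 → 11 → 34 → 17 → 52 → 26 → 13 → 40 → 20 → 10 → 5 → 16 → 8 → 4 → 2 → 1
Total steps = 47

47 steps


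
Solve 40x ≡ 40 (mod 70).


GCD(40, 70) = 10 divides 40
Divide: 4x ≡ 4 (mod 7)
x ≡ 1 (mod 7)


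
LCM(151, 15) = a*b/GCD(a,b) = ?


GCD(151, 15) = 1
LCM = 151*15/1 = 2265/1 = 2265

LCM = 2265


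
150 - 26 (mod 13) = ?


150 - 26 = 124
124 mod 13 = 7


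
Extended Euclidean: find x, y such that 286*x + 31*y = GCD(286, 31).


Tabular extended Euclidean (each row: r = 286*s + 31*t):
r=286, s=1, t=0
r=31, s=0, t=1
q=9: r=7, s=1, t=-9   [286*(1) + 31*(-9) = 7]
q=4: r=3, s=-4, t=37   [286*(-4) + 31*(37) = 3]
q=2: r=1, s=9, t=-83   [286*(9) + 31*(-83) = 1]
q=3: r=0, s=-31, t=286   [286*(-31) + 31*(286) = 0]
GCD = 1; from the row with r=1: x=9, y=-83
Check: 286*(9) + 31*(-83) = 2574 - 2573 = 1

GCD = 1, x = 9, y = -83


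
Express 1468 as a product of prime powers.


1468 / 2 = 734
734 / 2 = 367
367 / 367 = 1
1468 = 2^2 × 367


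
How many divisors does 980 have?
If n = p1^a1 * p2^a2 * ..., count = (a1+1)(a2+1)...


980 = 2^2 × 5^1 × 7^2
d(980) = (2+1) × (1+1) × (2+1) = 18

18 divisors


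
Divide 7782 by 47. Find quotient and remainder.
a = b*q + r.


7782 = 47 * 165 + 27
Check: 7755 + 27 = 7782

q = 165, r = 27


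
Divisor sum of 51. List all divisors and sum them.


Divisors of 51: 1, 3, 17, 51
Sum = 1 + 3 + 17 + 51 = 72

σ(51) = 72


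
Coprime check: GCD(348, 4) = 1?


Euclidean algorithm:
348 = 87 * 4 + 0
GCD(348, 4) = 4

No, not coprime (GCD = 4)


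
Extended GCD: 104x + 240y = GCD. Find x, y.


Tabular extended Euclidean (each row: r = 104*s + 240*t):
r=104, s=1, t=0
r=240, s=0, t=1
q=0: r=104, s=1, t=0   [104*(1) + 240*(0) = 104]
q=2: r=32, s=-2, t=1   [104*(-2) + 240*(1) = 32]
q=3: r=8, s=7, t=-3   [104*(7) + 240*(-3) = 8]
q=4: r=0, s=-30, t=13   [104*(-30) + 240*(13) = 0]
GCD = 8; from the row with r=8: x=7, y=-3
Check: 104*(7) + 240*(-3) = 728 - 720 = 8

GCD = 8, x = 7, y = -3


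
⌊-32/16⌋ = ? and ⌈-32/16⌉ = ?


-32/16 = -2.0000
floor = -2
ceil = -2

floor = -2, ceil = -2


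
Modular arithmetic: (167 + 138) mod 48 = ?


167 + 138 = 305
305 mod 48 = 17


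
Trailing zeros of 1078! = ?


floor(1078/5) = 215
floor(1078/25) = 43
floor(1078/125) = 8
floor(1078/625) = 1
Total = 267

267 trailing zeros


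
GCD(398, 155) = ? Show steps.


398 = 2 * 155 + 88
155 = 1 * 88 + 67
88 = 1 * 67 + 21
67 = 3 * 21 + 4
21 = 5 * 4 + 1
4 = 4 * 1 + 0
GCD = 1


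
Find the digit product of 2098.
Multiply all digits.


2 × 0 × 9 × 8 = 0


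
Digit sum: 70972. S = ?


7 + 0 + 9 + 7 + 2 = 25


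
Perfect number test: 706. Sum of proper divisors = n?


Proper divisors of 706: 1, 2, 353
Sum = 1 + 2 + 353 = 356

No, 706 is not perfect (356 ≠ 706)


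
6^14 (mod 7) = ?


6^1 mod 7 = 6
6^2 mod 7 = 1
6^3 mod 7 = 6
6^4 mod 7 = 1
6^5 mod 7 = 6
6^6 mod 7 = 1
6^7 mod 7 = 6
6^8 mod 7 = 1
6^9 mod 7 = 6
6^10 mod 7 = 1
6^11 mod 7 = 6
6^12 mod 7 = 1
6^13 mod 7 = 6
6^14 mod 7 = 1


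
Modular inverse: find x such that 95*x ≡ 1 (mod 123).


Use the extended Euclidean algorithm on (123, 95); each row r = 123*s + 95*t:
r=123, s=1, t=0
r=95, s=0, t=1
q=1: r=28, s=1, t=-1   [123*(1) + 95*(-1) = 28]
q=3: r=11, s=-3, t=4   [123*(-3) + 95*(4) = 11]
q=2: r=6, s=7, t=-9   [123*(7) + 95*(-9) = 6]
q=1: r=5, s=-10, t=13   [123*(-10) + 95*(13) = 5]
q=1: r=1, s=17, t=-22   [123*(17) + 95*(-22) = 1]
q=5: r=0, s=-95, t=123   [123*(-95) + 95*(123) = 0]
GCD = 1 with t = -22, so 95*(-22) ≡ 1 (mod 123)
Inverse = -22 mod 123 = 101
Check: 95 * 101 = 9595 ≡ 1 (mod 123)

95^(-1) ≡ 101 (mod 123)


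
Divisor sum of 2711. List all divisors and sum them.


Divisors of 2711: 1, 2711
Sum = 1 + 2711 = 2712

σ(2711) = 2712


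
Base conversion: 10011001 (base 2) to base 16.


10011001 (base 2) = 153 (decimal)
153 (decimal) = 99 (base 16)


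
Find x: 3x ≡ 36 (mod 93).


GCD(3, 93) = 3 divides 36
Divide: 1x ≡ 12 (mod 31)
x ≡ 12 (mod 31)


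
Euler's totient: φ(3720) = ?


3720 = 2^3 × 3 × 5 × 31
Prime factors: 2, 3, 5, 31
φ(3720) = 3720 × (1-1/2) × (1-1/3) × (1-1/5) × (1-1/31)
= 3720 × 1/2 × 2/3 × 4/5 × 30/31 = 960

φ(3720) = 960


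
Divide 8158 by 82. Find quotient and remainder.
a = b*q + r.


8158 = 82 * 99 + 40
Check: 8118 + 40 = 8158

q = 99, r = 40


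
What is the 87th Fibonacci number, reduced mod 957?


F(k) mod 957 for k=1..87:
1, 1, 2, 3, 5, 8, 13, 21, 34, 55, 89, 144, 233, 377, 610, 30, 640, 670, 353, 66, 419, 485, 904, 432, 379, 811, 233, 87, 320, 407, 727, 177, 904, 124, 71, 195, 266, 461, 727, 231, 1, 232, 233, 465, 698, 206, 904, 153, 100, 253, 353, 606, 2, 608, 610, 261, 871, 175, 89, 264, 353, 617, 13, 630, 643, 316, 2, 318, 320, 638, 1, 639, 640, 322, 5, 327, 332, 659, 34, 693, 727, 463, 233, 696, 929, 668, 640
F(87) mod 957 = 640


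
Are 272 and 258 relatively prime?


Euclidean algorithm:
272 = 1 * 258 + 14
258 = 18 * 14 + 6
14 = 2 * 6 + 2
6 = 3 * 2 + 0
GCD(272, 258) = 2

No, not coprime (GCD = 2)


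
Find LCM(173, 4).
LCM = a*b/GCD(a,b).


GCD(173, 4) = 1
LCM = 173*4/1 = 692/1 = 692

LCM = 692


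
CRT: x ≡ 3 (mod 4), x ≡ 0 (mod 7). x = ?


M = 4*7 = 28
M1 = M/4 = 7, M2 = M/7 = 4
M1^(-1) mod 4 = 3, M2^(-1) mod 7 = 2
x = 3*7*3 + 0*4*2 = 63
63 mod 28 = 7
Check: 7 mod 4 = 3 ✓, 7 mod 7 = 0 ✓

x ≡ 7 (mod 28)


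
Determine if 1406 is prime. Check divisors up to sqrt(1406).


1406 / 2 = 703 (exact division)
1406 is NOT prime.

No, 1406 is not prime


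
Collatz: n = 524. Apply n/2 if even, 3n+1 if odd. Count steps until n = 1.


524 → 262 → 131 → 394 → 197 → 592 → 296 → 148 → 74 → 37 → 112 → 56 → 28 → 14 → 7 → 22 → 11 → 34 → 17 → 52 → 26 → 13 → 40 → 20 → 10 → 5 → 16 → 8 → 4 → 2 → 1
Total steps = 30

30 steps


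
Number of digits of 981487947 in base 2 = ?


981487947 in base 2 = 111010100000000101000101001011
Number of digits = 30

30 digits (base 2)


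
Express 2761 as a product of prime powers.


2761 / 11 = 251
251 / 251 = 1
2761 = 11 × 251


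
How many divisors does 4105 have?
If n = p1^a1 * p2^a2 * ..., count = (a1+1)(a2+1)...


4105 = 5^1 × 821^1
d(4105) = (1+1) × (1+1) = 4

4 divisors


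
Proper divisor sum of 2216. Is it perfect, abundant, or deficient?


Proper divisors: 1, 2, 4, 8, 277, 554, 1108
Sum = 1 + 2 + 4 + 8 + 277 + 554 + 1108 = 1954
1954 < 2216 → deficient

s(2216) = 1954 (deficient)


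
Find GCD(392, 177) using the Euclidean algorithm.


392 = 2 * 177 + 38
177 = 4 * 38 + 25
38 = 1 * 25 + 13
25 = 1 * 13 + 12
13 = 1 * 12 + 1
12 = 12 * 1 + 0
GCD = 1


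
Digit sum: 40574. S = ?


4 + 0 + 5 + 7 + 4 = 20


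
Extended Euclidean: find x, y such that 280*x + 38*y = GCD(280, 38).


Tabular extended Euclidean (each row: r = 280*s + 38*t):
r=280, s=1, t=0
r=38, s=0, t=1
q=7: r=14, s=1, t=-7   [280*(1) + 38*(-7) = 14]
q=2: r=10, s=-2, t=15   [280*(-2) + 38*(15) = 10]
q=1: r=4, s=3, t=-22   [280*(3) + 38*(-22) = 4]
q=2: r=2, s=-8, t=59   [280*(-8) + 38*(59) = 2]
q=2: r=0, s=19, t=-140   [280*(19) + 38*(-140) = 0]
GCD = 2; from the row with r=2: x=-8, y=59
Check: 280*(-8) + 38*(59) = -2240 + 2242 = 2

GCD = 2, x = -8, y = 59


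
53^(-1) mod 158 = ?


Use the extended Euclidean algorithm on (158, 53); each row r = 158*s + 53*t:
r=158, s=1, t=0
r=53, s=0, t=1
q=2: r=52, s=1, t=-2   [158*(1) + 53*(-2) = 52]
q=1: r=1, s=-1, t=3   [158*(-1) + 53*(3) = 1]
q=52: r=0, s=53, t=-158   [158*(53) + 53*(-158) = 0]
GCD = 1 with t = 3, so 53*(3) ≡ 1 (mod 158)
Inverse = 3 mod 158 = 3
Check: 53 * 3 = 159 ≡ 1 (mod 158)

53^(-1) ≡ 3 (mod 158)


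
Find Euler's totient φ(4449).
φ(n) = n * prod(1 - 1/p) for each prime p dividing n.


4449 = 3 × 1483
Prime factors: 3, 1483
φ(4449) = 4449 × (1-1/3) × (1-1/1483)
= 4449 × 2/3 × 1482/1483 = 2964

φ(4449) = 2964


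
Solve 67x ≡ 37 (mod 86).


GCD(67, 86) = 1, unique solution
a^(-1) mod 86 = 9
x = 9 * 37 mod 86 = 75

x ≡ 75 (mod 86)


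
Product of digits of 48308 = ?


4 × 8 × 3 × 0 × 8 = 0


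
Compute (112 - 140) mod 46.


112 - 140 = -28
-28 mod 46 = 18


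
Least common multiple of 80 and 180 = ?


GCD(80, 180) = 20
LCM = 80*180/20 = 14400/20 = 720

LCM = 720


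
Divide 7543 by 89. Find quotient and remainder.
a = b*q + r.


7543 = 89 * 84 + 67
Check: 7476 + 67 = 7543

q = 84, r = 67


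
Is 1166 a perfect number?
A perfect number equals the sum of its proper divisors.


Proper divisors of 1166: 1, 2, 11, 22, 53, 106, 583
Sum = 1 + 2 + 11 + 22 + 53 + 106 + 583 = 778

No, 1166 is not perfect (778 ≠ 1166)


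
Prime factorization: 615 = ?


615 / 3 = 205
205 / 5 = 41
41 / 41 = 1
615 = 3 × 5 × 41


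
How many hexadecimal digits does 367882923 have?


367882923 in base 16 = 15ED72AB
Number of digits = 8

8 digits (base 16)


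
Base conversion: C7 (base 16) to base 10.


C7 (base 16) = 199 (decimal)
199 (decimal) = 199 (base 10)


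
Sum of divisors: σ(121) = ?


Divisors of 121: 1, 11, 121
Sum = 1 + 11 + 121 = 133

σ(121) = 133


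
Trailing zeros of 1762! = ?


floor(1762/5) = 352
floor(1762/25) = 70
floor(1762/125) = 14
floor(1762/625) = 2
Total = 438

438 trailing zeros


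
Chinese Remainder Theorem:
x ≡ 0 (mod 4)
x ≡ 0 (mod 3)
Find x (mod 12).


M = 4*3 = 12
M1 = M/4 = 3, M2 = M/3 = 4
M1^(-1) mod 4 = 3, M2^(-1) mod 3 = 1
x = 0*3*3 + 0*4*1 = 0
0 mod 12 = 0
Check: 0 mod 4 = 0 ✓, 0 mod 3 = 0 ✓

x ≡ 0 (mod 12)


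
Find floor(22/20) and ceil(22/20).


22/20 = 1.1000
floor = 1
ceil = 2

floor = 1, ceil = 2


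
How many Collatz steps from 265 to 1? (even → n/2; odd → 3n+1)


265 → 796 → 398 → 199 → 598 → 299 → 898 → 449 → 1348 → 674 → 337 → 1012 → 506 → 253 → 760 → 380 → 190 → 95 → 286 → 143 → 430 → 215 → 646 → 323 → 970 → 485 → 1456 → 728 → 364 → 182 → 91 → 274 → 137 → 412 → 206 → 103 → 310 → 155 → 466 → 233 → 700 → 350 → 175 → 526 → 263 → 790 → 395 → 1186 → 593 → 1780 → 890 → 445 → 1336 → 668 → 334 → 167 → 502 → 251 → 754 → 377 → 1132 → 566 → 283 → 850 → 425 → 1276 → 638 → 319 → 958 → 479 → 1438 → 719 → 2158 → 1079 → 3238 → 1619 → 4858 → 2429 → 7288 → 3644 → 1822 → 911 → 2734 → 1367 → 4102 → 2051 → 6154 → 3077 → 9232 → 4616 → 2308 → 1154 → 577 → 1732 → 866 → 433 → 1300 → 650 → 325 → 976 → 488 → 244 → 122 → 61 → 184 → 92 → 46 → 23 → 70 → 35 → 106 → 53 → 160 → 80 → 40 → 20 → 10 → 5 → 16 → 8 → 4 → 2 → 1
Total steps = 122

122 steps


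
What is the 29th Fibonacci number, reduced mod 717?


F(k) mod 717 for k=1..29:
1, 1, 2, 3, 5, 8, 13, 21, 34, 55, 89, 144, 233, 377, 610, 270, 163, 433, 596, 312, 191, 503, 694, 480, 457, 220, 677, 180, 140
F(29) mod 717 = 140


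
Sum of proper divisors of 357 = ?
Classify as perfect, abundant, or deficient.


Proper divisors: 1, 3, 7, 17, 21, 51, 119
Sum = 1 + 3 + 7 + 17 + 21 + 51 + 119 = 219
219 < 357 → deficient

s(357) = 219 (deficient)


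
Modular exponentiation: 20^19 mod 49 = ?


20^1 mod 49 = 20
20^2 mod 49 = 8
20^3 mod 49 = 13
20^4 mod 49 = 15
20^5 mod 49 = 6
20^6 mod 49 = 22
20^7 mod 49 = 48
20^8 mod 49 = 29
20^9 mod 49 = 41
20^10 mod 49 = 36
20^11 mod 49 = 34
20^12 mod 49 = 43
20^13 mod 49 = 27
20^14 mod 49 = 1
20^15 mod 49 = 20
20^16 mod 49 = 8
20^17 mod 49 = 13
20^18 mod 49 = 15
20^19 mod 49 = 6


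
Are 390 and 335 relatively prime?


Euclidean algorithm:
390 = 1 * 335 + 55
335 = 6 * 55 + 5
55 = 11 * 5 + 0
GCD(390, 335) = 5

No, not coprime (GCD = 5)


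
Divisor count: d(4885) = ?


4885 = 5^1 × 977^1
d(4885) = (1+1) × (1+1) = 4

4 divisors


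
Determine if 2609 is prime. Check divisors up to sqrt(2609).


Check divisors up to sqrt(2609) = 51.0784
No divisors found.
2609 is prime.

Yes, 2609 is prime


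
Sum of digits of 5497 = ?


5 + 4 + 9 + 7 = 25


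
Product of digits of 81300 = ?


8 × 1 × 3 × 0 × 0 = 0


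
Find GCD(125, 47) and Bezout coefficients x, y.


Tabular extended Euclidean (each row: r = 125*s + 47*t):
r=125, s=1, t=0
r=47, s=0, t=1
q=2: r=31, s=1, t=-2   [125*(1) + 47*(-2) = 31]
q=1: r=16, s=-1, t=3   [125*(-1) + 47*(3) = 16]
q=1: r=15, s=2, t=-5   [125*(2) + 47*(-5) = 15]
q=1: r=1, s=-3, t=8   [125*(-3) + 47*(8) = 1]
q=15: r=0, s=47, t=-125   [125*(47) + 47*(-125) = 0]
GCD = 1; from the row with r=1: x=-3, y=8
Check: 125*(-3) + 47*(8) = -375 + 376 = 1

GCD = 1, x = -3, y = 8


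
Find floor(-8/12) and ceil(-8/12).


-8/12 = -0.6667
floor = -1
ceil = 0

floor = -1, ceil = 0


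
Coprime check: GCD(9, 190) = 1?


Euclidean algorithm:
190 = 21 * 9 + 1
9 = 9 * 1 + 0
GCD(9, 190) = 1

Yes, coprime (GCD = 1)


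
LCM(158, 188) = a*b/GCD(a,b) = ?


GCD(158, 188) = 2
LCM = 158*188/2 = 29704/2 = 14852

LCM = 14852


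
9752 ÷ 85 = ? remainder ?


9752 = 85 * 114 + 62
Check: 9690 + 62 = 9752

q = 114, r = 62


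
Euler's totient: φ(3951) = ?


3951 = 3^2 × 439
Prime factors: 3, 439
φ(3951) = 3951 × (1-1/3) × (1-1/439)
= 3951 × 2/3 × 438/439 = 2628

φ(3951) = 2628


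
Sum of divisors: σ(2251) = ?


Divisors of 2251: 1, 2251
Sum = 1 + 2251 = 2252

σ(2251) = 2252


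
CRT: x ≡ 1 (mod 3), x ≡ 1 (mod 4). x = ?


M = 3*4 = 12
M1 = M/3 = 4, M2 = M/4 = 3
M1^(-1) mod 3 = 1, M2^(-1) mod 4 = 3
x = 1*4*1 + 1*3*3 = 13
13 mod 12 = 1
Check: 1 mod 3 = 1 ✓, 1 mod 4 = 1 ✓

x ≡ 1 (mod 12)


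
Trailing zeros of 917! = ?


floor(917/5) = 183
floor(917/25) = 36
floor(917/125) = 7
floor(917/625) = 1
Total = 227

227 trailing zeros


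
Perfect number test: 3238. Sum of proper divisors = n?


Proper divisors of 3238: 1, 2, 1619
Sum = 1 + 2 + 1619 = 1622

No, 3238 is not perfect (1622 ≠ 3238)


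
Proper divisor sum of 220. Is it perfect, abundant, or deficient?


Proper divisors: 1, 2, 4, 5, 10, 11, 20, 22, 44, 55, 110
Sum = 1 + 2 + 4 + 5 + 10 + 11 + 20 + 22 + 44 + 55 + 110 = 284
284 > 220 → abundant

s(220) = 284 (abundant)


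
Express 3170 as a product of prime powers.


3170 / 2 = 1585
1585 / 5 = 317
317 / 317 = 1
3170 = 2 × 5 × 317


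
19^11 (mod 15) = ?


19^1 mod 15 = 4
19^2 mod 15 = 1
19^3 mod 15 = 4
19^4 mod 15 = 1
19^5 mod 15 = 4
19^6 mod 15 = 1
19^7 mod 15 = 4
19^8 mod 15 = 1
19^9 mod 15 = 4
19^10 mod 15 = 1
19^11 mod 15 = 4


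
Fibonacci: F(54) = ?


Sequence: 1, 1, 2, 3, 5, 8, 13, 21, 34, 55, 89, 144, 233, 377, 610, 987, 1597, 2584, 4181, 6765, 10946, 17711, 28657, 46368, 75025, 121393, 196418, 317811, 514229, 832040, 1346269, 2178309, 3524578, 5702887, 9227465, 14930352, 24157817, 39088169, 63245986, 102334155, 165580141, 267914296, 433494437, 701408733, 1134903170, 1836311903, 2971215073, 4807526976, 7778742049, 12586269025, 20365011074, 32951280099, 53316291173, 86267571272
F(54) = 86267571272


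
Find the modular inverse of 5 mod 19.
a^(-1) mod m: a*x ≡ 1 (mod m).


Use the extended Euclidean algorithm on (19, 5); each row r = 19*s + 5*t:
r=19, s=1, t=0
r=5, s=0, t=1
q=3: r=4, s=1, t=-3   [19*(1) + 5*(-3) = 4]
q=1: r=1, s=-1, t=4   [19*(-1) + 5*(4) = 1]
q=4: r=0, s=5, t=-19   [19*(5) + 5*(-19) = 0]
GCD = 1 with t = 4, so 5*(4) ≡ 1 (mod 19)
Inverse = 4 mod 19 = 4
Check: 5 * 4 = 20 ≡ 1 (mod 19)

5^(-1) ≡ 4 (mod 19)


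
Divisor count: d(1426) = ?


1426 = 2^1 × 23^1 × 31^1
d(1426) = (1+1) × (1+1) × (1+1) = 8

8 divisors


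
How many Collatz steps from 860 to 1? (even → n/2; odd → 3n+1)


860 → 430 → 215 → 646 → 323 → 970 → 485 → 1456 → 728 → 364 → 182 → 91 → 274 → 137 → 412 → 206 → 103 → 310 → 155 → 466 → 233 → 700 → 350 → 175 → 526 → 263 → 790 → 395 → 1186 → 593 → 1780 → 890 → 445 → 1336 → 668 → 334 → 167 → 502 → 251 → 754 → 377 → 1132 → 566 → 283 → 850 → 425 → 1276 → 638 → 319 → 958 → 479 → 1438 → 719 → 2158 → 1079 → 3238 → 1619 → 4858 → 2429 → 7288 → 3644 → 1822 → 911 → 2734 → 1367 → 4102 → 2051 → 6154 → 3077 → 9232 → 4616 → 2308 → 1154 → 577 → 1732 → 866 → 433 → 1300 → 650 → 325 → 976 → 488 → 244 → 122 → 61 → 184 → 92 → 46 → 23 → 70 → 35 → 106 → 53 → 160 → 80 → 40 → 20 → 10 → 5 → 16 → 8 → 4 → 2 → 1
Total steps = 103

103 steps


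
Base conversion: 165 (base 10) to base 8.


165 (base 10) = 165 (decimal)
165 (decimal) = 245 (base 8)


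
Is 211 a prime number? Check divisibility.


Check divisors up to sqrt(211) = 14.5258
No divisors found.
211 is prime.

Yes, 211 is prime


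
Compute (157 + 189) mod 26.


157 + 189 = 346
346 mod 26 = 8


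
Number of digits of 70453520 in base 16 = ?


70453520 in base 16 = 4330910
Number of digits = 7

7 digits (base 16)


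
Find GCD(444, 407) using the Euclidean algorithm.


444 = 1 * 407 + 37
407 = 11 * 37 + 0
GCD = 37


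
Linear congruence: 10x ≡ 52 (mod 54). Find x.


GCD(10, 54) = 2 divides 52
Divide: 5x ≡ 26 (mod 27)
x ≡ 16 (mod 27)


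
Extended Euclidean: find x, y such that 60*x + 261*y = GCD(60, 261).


Tabular extended Euclidean (each row: r = 60*s + 261*t):
r=60, s=1, t=0
r=261, s=0, t=1
q=0: r=60, s=1, t=0   [60*(1) + 261*(0) = 60]
q=4: r=21, s=-4, t=1   [60*(-4) + 261*(1) = 21]
q=2: r=18, s=9, t=-2   [60*(9) + 261*(-2) = 18]
q=1: r=3, s=-13, t=3   [60*(-13) + 261*(3) = 3]
q=6: r=0, s=87, t=-20   [60*(87) + 261*(-20) = 0]
GCD = 3; from the row with r=3: x=-13, y=3
Check: 60*(-13) + 261*(3) = -780 + 783 = 3

GCD = 3, x = -13, y = 3


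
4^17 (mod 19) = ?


4^1 mod 19 = 4
4^2 mod 19 = 16
4^3 mod 19 = 7
4^4 mod 19 = 9
4^5 mod 19 = 17
4^6 mod 19 = 11
4^7 mod 19 = 6
4^8 mod 19 = 5
4^9 mod 19 = 1
4^10 mod 19 = 4
4^11 mod 19 = 16
4^12 mod 19 = 7
4^13 mod 19 = 9
4^14 mod 19 = 17
4^15 mod 19 = 11
4^16 mod 19 = 6
4^17 mod 19 = 5


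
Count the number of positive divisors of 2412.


2412 = 2^2 × 3^2 × 67^1
d(2412) = (2+1) × (2+1) × (1+1) = 18

18 divisors


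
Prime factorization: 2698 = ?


2698 / 2 = 1349
1349 / 19 = 71
71 / 71 = 1
2698 = 2 × 19 × 71


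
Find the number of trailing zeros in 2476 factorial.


floor(2476/5) = 495
floor(2476/25) = 99
floor(2476/125) = 19
floor(2476/625) = 3
Total = 616

616 trailing zeros


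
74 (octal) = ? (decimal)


74 (base 8) = 60 (decimal)
60 (decimal) = 60 (base 10)


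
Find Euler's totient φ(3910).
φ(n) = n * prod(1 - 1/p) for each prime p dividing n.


3910 = 2 × 5 × 17 × 23
Prime factors: 2, 5, 17, 23
φ(3910) = 3910 × (1-1/2) × (1-1/5) × (1-1/17) × (1-1/23)
= 3910 × 1/2 × 4/5 × 16/17 × 22/23 = 1408

φ(3910) = 1408


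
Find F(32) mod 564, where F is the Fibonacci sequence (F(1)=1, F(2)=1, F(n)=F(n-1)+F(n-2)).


F(k) mod 564 for k=1..32:
1, 1, 2, 3, 5, 8, 13, 21, 34, 55, 89, 144, 233, 377, 46, 423, 469, 328, 233, 561, 230, 227, 457, 120, 13, 133, 146, 279, 425, 140, 1, 141
F(32) mod 564 = 141


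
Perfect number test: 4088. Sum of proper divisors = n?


Proper divisors of 4088: 1, 2, 4, 7, 8, 14, 28, 56, 73, 146, 292, 511, 584, 1022, 2044
Sum = 1 + 2 + 4 + 7 + 8 + 14 + 28 + 56 + 73 + 146 + 292 + 511 + 584 + 1022 + 2044 = 4792

No, 4088 is not perfect (4792 ≠ 4088)


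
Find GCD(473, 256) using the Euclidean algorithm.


473 = 1 * 256 + 217
256 = 1 * 217 + 39
217 = 5 * 39 + 22
39 = 1 * 22 + 17
22 = 1 * 17 + 5
17 = 3 * 5 + 2
5 = 2 * 2 + 1
2 = 2 * 1 + 0
GCD = 1


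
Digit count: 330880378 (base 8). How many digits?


330880378 in base 8 = 2356152572
Number of digits = 10

10 digits (base 8)


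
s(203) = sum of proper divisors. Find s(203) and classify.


Proper divisors: 1, 7, 29
Sum = 1 + 7 + 29 = 37
37 < 203 → deficient

s(203) = 37 (deficient)


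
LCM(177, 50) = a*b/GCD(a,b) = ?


GCD(177, 50) = 1
LCM = 177*50/1 = 8850/1 = 8850

LCM = 8850


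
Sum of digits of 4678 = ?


4 + 6 + 7 + 8 = 25


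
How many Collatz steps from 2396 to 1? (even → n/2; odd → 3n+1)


2396 → 1198 → 599 → 1798 → 899 → 2698 → 1349 → 4048 → 2024 → 1012 → 506 → 253 → 760 → 380 → 190 → 95 → 286 → 143 → 430 → 215 → 646 → 323 → 970 → 485 → 1456 → 728 → 364 → 182 → 91 → 274 → 137 → 412 → 206 → 103 → 310 → 155 → 466 → 233 → 700 → 350 → 175 → 526 → 263 → 790 → 395 → 1186 → 593 → 1780 → 890 → 445 → 1336 → 668 → 334 → 167 → 502 → 251 → 754 → 377 → 1132 → 566 → 283 → 850 → 425 → 1276 → 638 → 319 → 958 → 479 → 1438 → 719 → 2158 → 1079 → 3238 → 1619 → 4858 → 2429 → 7288 → 3644 → 1822 → 911 → 2734 → 1367 → 4102 → 2051 → 6154 → 3077 → 9232 → 4616 → 2308 → 1154 → 577 → 1732 → 866 → 433 → 1300 → 650 → 325 → 976 → 488 → 244 → 122 → 61 → 184 → 92 → 46 → 23 → 70 → 35 → 106 → 53 → 160 → 80 → 40 → 20 → 10 → 5 → 16 → 8 → 4 → 2 → 1
Total steps = 120

120 steps


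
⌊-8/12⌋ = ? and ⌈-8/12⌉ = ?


-8/12 = -0.6667
floor = -1
ceil = 0

floor = -1, ceil = 0


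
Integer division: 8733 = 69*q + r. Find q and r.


8733 = 69 * 126 + 39
Check: 8694 + 39 = 8733

q = 126, r = 39


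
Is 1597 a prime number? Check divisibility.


Check divisors up to sqrt(1597) = 39.9625
No divisors found.
1597 is prime.

Yes, 1597 is prime


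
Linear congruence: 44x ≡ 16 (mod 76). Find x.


GCD(44, 76) = 4 divides 16
Divide: 11x ≡ 4 (mod 19)
x ≡ 9 (mod 19)


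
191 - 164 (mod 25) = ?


191 - 164 = 27
27 mod 25 = 2


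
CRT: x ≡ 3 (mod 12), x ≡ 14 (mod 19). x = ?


M = 12*19 = 228
M1 = M/12 = 19, M2 = M/19 = 12
M1^(-1) mod 12 = 7, M2^(-1) mod 19 = 8
x = 3*19*7 + 14*12*8 = 1743
1743 mod 228 = 147
Check: 147 mod 12 = 3 ✓, 147 mod 19 = 14 ✓

x ≡ 147 (mod 228)


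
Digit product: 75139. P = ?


7 × 5 × 1 × 3 × 9 = 945


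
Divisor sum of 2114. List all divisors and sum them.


Divisors of 2114: 1, 2, 7, 14, 151, 302, 1057, 2114
Sum = 1 + 2 + 7 + 14 + 151 + 302 + 1057 + 2114 = 3648

σ(2114) = 3648


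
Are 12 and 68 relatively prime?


Euclidean algorithm:
68 = 5 * 12 + 8
12 = 1 * 8 + 4
8 = 2 * 4 + 0
GCD(12, 68) = 4

No, not coprime (GCD = 4)


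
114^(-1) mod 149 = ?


Use the extended Euclidean algorithm on (149, 114); each row r = 149*s + 114*t:
r=149, s=1, t=0
r=114, s=0, t=1
q=1: r=35, s=1, t=-1   [149*(1) + 114*(-1) = 35]
q=3: r=9, s=-3, t=4   [149*(-3) + 114*(4) = 9]
q=3: r=8, s=10, t=-13   [149*(10) + 114*(-13) = 8]
q=1: r=1, s=-13, t=17   [149*(-13) + 114*(17) = 1]
q=8: r=0, s=114, t=-149   [149*(114) + 114*(-149) = 0]
GCD = 1 with t = 17, so 114*(17) ≡ 1 (mod 149)
Inverse = 17 mod 149 = 17
Check: 114 * 17 = 1938 ≡ 1 (mod 149)

114^(-1) ≡ 17 (mod 149)


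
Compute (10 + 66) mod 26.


10 + 66 = 76
76 mod 26 = 24


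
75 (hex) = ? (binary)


75 (base 16) = 117 (decimal)
117 (decimal) = 1110101 (base 2)


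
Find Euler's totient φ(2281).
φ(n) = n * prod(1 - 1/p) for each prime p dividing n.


2281 = 2281
Prime factors: 2281
φ(2281) = 2281 × (1-1/2281)
= 2281 × 2280/2281 = 2280

φ(2281) = 2280


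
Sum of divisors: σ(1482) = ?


Divisors of 1482: 1, 2, 3, 6, 13, 19, 26, 38, 39, 57, 78, 114, 247, 494, 741, 1482
Sum = 1 + 2 + 3 + 6 + 13 + 19 + 26 + 38 + 39 + 57 + 78 + 114 + 247 + 494 + 741 + 1482 = 3360

σ(1482) = 3360


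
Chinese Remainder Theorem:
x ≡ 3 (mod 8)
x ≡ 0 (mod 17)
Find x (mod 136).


M = 8*17 = 136
M1 = M/8 = 17, M2 = M/17 = 8
M1^(-1) mod 8 = 1, M2^(-1) mod 17 = 15
x = 3*17*1 + 0*8*15 = 51
51 mod 136 = 51
Check: 51 mod 8 = 3 ✓, 51 mod 17 = 0 ✓

x ≡ 51 (mod 136)


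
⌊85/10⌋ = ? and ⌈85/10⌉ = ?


85/10 = 8.5000
floor = 8
ceil = 9

floor = 8, ceil = 9


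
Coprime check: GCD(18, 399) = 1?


Euclidean algorithm:
399 = 22 * 18 + 3
18 = 6 * 3 + 0
GCD(18, 399) = 3

No, not coprime (GCD = 3)


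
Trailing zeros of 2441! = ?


floor(2441/5) = 488
floor(2441/25) = 97
floor(2441/125) = 19
floor(2441/625) = 3
Total = 607

607 trailing zeros


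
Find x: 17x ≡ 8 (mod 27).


GCD(17, 27) = 1, unique solution
a^(-1) mod 27 = 8
x = 8 * 8 mod 27 = 10

x ≡ 10 (mod 27)


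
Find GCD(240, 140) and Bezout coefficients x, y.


Tabular extended Euclidean (each row: r = 240*s + 140*t):
r=240, s=1, t=0
r=140, s=0, t=1
q=1: r=100, s=1, t=-1   [240*(1) + 140*(-1) = 100]
q=1: r=40, s=-1, t=2   [240*(-1) + 140*(2) = 40]
q=2: r=20, s=3, t=-5   [240*(3) + 140*(-5) = 20]
q=2: r=0, s=-7, t=12   [240*(-7) + 140*(12) = 0]
GCD = 20; from the row with r=20: x=3, y=-5
Check: 240*(3) + 140*(-5) = 720 - 700 = 20

GCD = 20, x = 3, y = -5


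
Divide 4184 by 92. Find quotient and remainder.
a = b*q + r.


4184 = 92 * 45 + 44
Check: 4140 + 44 = 4184

q = 45, r = 44


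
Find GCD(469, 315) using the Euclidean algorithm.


469 = 1 * 315 + 154
315 = 2 * 154 + 7
154 = 22 * 7 + 0
GCD = 7


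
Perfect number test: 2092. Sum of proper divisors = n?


Proper divisors of 2092: 1, 2, 4, 523, 1046
Sum = 1 + 2 + 4 + 523 + 1046 = 1576

No, 2092 is not perfect (1576 ≠ 2092)


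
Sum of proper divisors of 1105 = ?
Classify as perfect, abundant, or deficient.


Proper divisors: 1, 5, 13, 17, 65, 85, 221
Sum = 1 + 5 + 13 + 17 + 65 + 85 + 221 = 407
407 < 1105 → deficient

s(1105) = 407 (deficient)


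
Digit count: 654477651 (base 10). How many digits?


654477651 has 9 digits in base 10
floor(log10(654477651)) + 1 = floor(8.8159) + 1 = 9

9 digits (base 10)


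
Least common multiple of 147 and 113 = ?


GCD(147, 113) = 1
LCM = 147*113/1 = 16611/1 = 16611

LCM = 16611


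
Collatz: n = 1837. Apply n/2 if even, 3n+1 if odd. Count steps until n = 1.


1837 → 5512 → 2756 → 1378 → 689 → 2068 → 1034 → 517 → 1552 → 776 → 388 → 194 → 97 → 292 → 146 → 73 → 220 → 110 → 55 → 166 → 83 → 250 → 125 → 376 → 188 → 94 → 47 → 142 → 71 → 214 → 107 → 322 → 161 → 484 → 242 → 121 → 364 → 182 → 91 → 274 → 137 → 412 → 206 → 103 → 310 → 155 → 466 → 233 → 700 → 350 → 175 → 526 → 263 → 790 → 395 → 1186 → 593 → 1780 → 890 → 445 → 1336 → 668 → 334 → 167 → 502 → 251 → 754 → 377 → 1132 → 566 → 283 → 850 → 425 → 1276 → 638 → 319 → 958 → 479 → 1438 → 719 → 2158 → 1079 → 3238 → 1619 → 4858 → 2429 → 7288 → 3644 → 1822 → 911 → 2734 → 1367 → 4102 → 2051 → 6154 → 3077 → 9232 → 4616 → 2308 → 1154 → 577 → 1732 → 866 → 433 → 1300 → 650 → 325 → 976 → 488 → 244 → 122 → 61 → 184 → 92 → 46 → 23 → 70 → 35 → 106 → 53 → 160 → 80 → 40 → 20 → 10 → 5 → 16 → 8 → 4 → 2 → 1
Total steps = 130

130 steps


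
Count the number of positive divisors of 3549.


3549 = 3^1 × 7^1 × 13^2
d(3549) = (1+1) × (1+1) × (2+1) = 12

12 divisors


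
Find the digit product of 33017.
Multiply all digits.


3 × 3 × 0 × 1 × 7 = 0


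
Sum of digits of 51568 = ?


5 + 1 + 5 + 6 + 8 = 25


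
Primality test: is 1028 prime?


1028 / 2 = 514 (exact division)
1028 is NOT prime.

No, 1028 is not prime


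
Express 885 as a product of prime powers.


885 / 3 = 295
295 / 5 = 59
59 / 59 = 1
885 = 3 × 5 × 59


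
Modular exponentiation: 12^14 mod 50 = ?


12^1 mod 50 = 12
12^2 mod 50 = 44
12^3 mod 50 = 28
12^4 mod 50 = 36
12^5 mod 50 = 32
12^6 mod 50 = 34
12^7 mod 50 = 8
12^8 mod 50 = 46
12^9 mod 50 = 2
12^10 mod 50 = 24
12^11 mod 50 = 38
12^12 mod 50 = 6
12^13 mod 50 = 22
12^14 mod 50 = 14


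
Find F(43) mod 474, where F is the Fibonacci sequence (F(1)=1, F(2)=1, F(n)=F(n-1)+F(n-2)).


F(k) mod 474 for k=1..43:
1, 1, 2, 3, 5, 8, 13, 21, 34, 55, 89, 144, 233, 377, 136, 39, 175, 214, 389, 129, 44, 173, 217, 390, 133, 49, 182, 231, 413, 170, 109, 279, 388, 193, 107, 300, 407, 233, 166, 399, 91, 16, 107
F(43) mod 474 = 107


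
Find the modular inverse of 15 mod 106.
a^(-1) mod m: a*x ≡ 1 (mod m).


Use the extended Euclidean algorithm on (106, 15); each row r = 106*s + 15*t:
r=106, s=1, t=0
r=15, s=0, t=1
q=7: r=1, s=1, t=-7   [106*(1) + 15*(-7) = 1]
q=15: r=0, s=-15, t=106   [106*(-15) + 15*(106) = 0]
GCD = 1 with t = -7, so 15*(-7) ≡ 1 (mod 106)
Inverse = -7 mod 106 = 99
Check: 15 * 99 = 1485 ≡ 1 (mod 106)

15^(-1) ≡ 99 (mod 106)


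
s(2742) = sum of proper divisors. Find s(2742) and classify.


Proper divisors: 1, 2, 3, 6, 457, 914, 1371
Sum = 1 + 2 + 3 + 6 + 457 + 914 + 1371 = 2754
2754 > 2742 → abundant

s(2742) = 2754 (abundant)


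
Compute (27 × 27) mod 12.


27 × 27 = 729
729 mod 12 = 9


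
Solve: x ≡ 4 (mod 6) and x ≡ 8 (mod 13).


M = 6*13 = 78
M1 = M/6 = 13, M2 = M/13 = 6
M1^(-1) mod 6 = 1, M2^(-1) mod 13 = 11
x = 4*13*1 + 8*6*11 = 580
580 mod 78 = 34
Check: 34 mod 6 = 4 ✓, 34 mod 13 = 8 ✓

x ≡ 34 (mod 78)
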